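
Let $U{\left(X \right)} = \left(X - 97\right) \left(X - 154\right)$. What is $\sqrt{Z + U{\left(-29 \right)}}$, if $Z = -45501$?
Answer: $i \sqrt{22443} \approx 149.81 i$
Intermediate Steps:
$U{\left(X \right)} = \left(-154 + X\right) \left(-97 + X\right)$ ($U{\left(X \right)} = \left(-97 + X\right) \left(-154 + X\right) = \left(-154 + X\right) \left(-97 + X\right)$)
$\sqrt{Z + U{\left(-29 \right)}} = \sqrt{-45501 + \left(14938 + \left(-29\right)^{2} - -7279\right)} = \sqrt{-45501 + \left(14938 + 841 + 7279\right)} = \sqrt{-45501 + 23058} = \sqrt{-22443} = i \sqrt{22443}$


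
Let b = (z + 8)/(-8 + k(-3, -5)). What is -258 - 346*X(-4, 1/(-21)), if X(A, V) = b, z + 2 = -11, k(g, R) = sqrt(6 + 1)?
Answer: -28546/57 - 1730*sqrt(7)/57 ≈ -581.11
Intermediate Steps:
k(g, R) = sqrt(7)
z = -13 (z = -2 - 11 = -13)
b = -5/(-8 + sqrt(7)) (b = (-13 + 8)/(-8 + sqrt(7)) = -5/(-8 + sqrt(7)) ≈ 0.93384)
X(A, V) = 40/57 + 5*sqrt(7)/57
-258 - 346*X(-4, 1/(-21)) = -258 - 346*(40/57 + 5*sqrt(7)/57) = -258 + (-13840/57 - 1730*sqrt(7)/57) = -28546/57 - 1730*sqrt(7)/57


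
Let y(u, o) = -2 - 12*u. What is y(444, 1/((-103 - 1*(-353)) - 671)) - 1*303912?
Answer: -309242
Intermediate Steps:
y(444, 1/((-103 - 1*(-353)) - 671)) - 1*303912 = (-2 - 12*444) - 1*303912 = (-2 - 5328) - 303912 = -5330 - 303912 = -309242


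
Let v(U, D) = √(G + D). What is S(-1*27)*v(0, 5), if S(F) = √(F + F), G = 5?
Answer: 6*I*√15 ≈ 23.238*I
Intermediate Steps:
v(U, D) = √(5 + D)
S(F) = √2*√F (S(F) = √(2*F) = √2*√F)
S(-1*27)*v(0, 5) = (√2*√(-1*27))*√(5 + 5) = (√2*√(-27))*√10 = (√2*(3*I*√3))*√10 = (3*I*√6)*√10 = 6*I*√15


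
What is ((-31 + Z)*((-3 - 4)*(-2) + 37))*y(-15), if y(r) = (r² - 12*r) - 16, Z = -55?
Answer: -1706154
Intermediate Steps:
y(r) = -16 + r² - 12*r
((-31 + Z)*((-3 - 4)*(-2) + 37))*y(-15) = ((-31 - 55)*((-3 - 4)*(-2) + 37))*(-16 + (-15)² - 12*(-15)) = (-86*(-7*(-2) + 37))*(-16 + 225 + 180) = -86*(14 + 37)*389 = -86*51*389 = -4386*389 = -1706154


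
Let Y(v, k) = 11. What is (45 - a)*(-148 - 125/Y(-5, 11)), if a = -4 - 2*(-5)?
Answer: -68367/11 ≈ -6215.2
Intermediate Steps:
a = 6 (a = -4 + 10 = 6)
(45 - a)*(-148 - 125/Y(-5, 11)) = (45 - 1*6)*(-148 - 125/11) = (45 - 6)*(-148 - 125*1/11) = 39*(-148 - 125/11) = 39*(-1753/11) = -68367/11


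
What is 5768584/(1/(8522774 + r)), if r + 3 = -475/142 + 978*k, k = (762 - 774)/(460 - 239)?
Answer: 771432242322726220/15691 ≈ 4.9164e+13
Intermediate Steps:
k = -12/221 ≈ -0.054299
r = -1865633/31382 (r = -3 + (-475/142 + 978*(-12/221)) = -3 + (-475*1/142 - 11736/221) = -3 + (-475/142 - 11736/221) = -3 - 1771487/31382 = -1865633/31382 ≈ -59.449)
5768584/(1/(8522774 + r)) = 5768584/(1/(8522774 - 1865633/31382)) = 5768584/(1/(267459828035/31382)) = 5768584/(31382/267459828035) = 5768584*(267459828035/31382) = 771432242322726220/15691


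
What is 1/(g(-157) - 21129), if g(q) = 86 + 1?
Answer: -1/21042 ≈ -4.7524e-5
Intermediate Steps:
g(q) = 87
1/(g(-157) - 21129) = 1/(87 - 21129) = 1/(-21042) = -1/21042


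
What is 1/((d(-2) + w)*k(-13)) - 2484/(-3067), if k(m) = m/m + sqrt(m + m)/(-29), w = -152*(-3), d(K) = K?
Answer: 980326459/1207226406 + 29*I*sqrt(26)/393618 ≈ 0.81205 + 0.00037567*I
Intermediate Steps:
w = 456
k(m) = 1 - sqrt(2)*sqrt(m)/29 (k(m) = 1 + sqrt(2*m)*(-1/29) = 1 + (sqrt(2)*sqrt(m))*(-1/29) = 1 - sqrt(2)*sqrt(m)/29)
1/((d(-2) + w)*k(-13)) - 2484/(-3067) = 1/((-2 + 456)*(1 - sqrt(2)*sqrt(-13)/29)) - 2484/(-3067) = 1/(454*(1 - sqrt(2)*I*sqrt(13)/29)) - 2484*(-1/3067) = 1/(454*(1 - I*sqrt(26)/29)) + 2484/3067 = 2484/3067 + 1/(454*(1 - I*sqrt(26)/29))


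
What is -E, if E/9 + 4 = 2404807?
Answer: -21643227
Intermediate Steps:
E = 21643227 (E = -36 + 9*2404807 = -36 + 21643263 = 21643227)
-E = -1*21643227 = -21643227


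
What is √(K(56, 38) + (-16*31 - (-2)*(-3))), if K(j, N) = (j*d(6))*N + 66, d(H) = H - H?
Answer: 2*I*√109 ≈ 20.881*I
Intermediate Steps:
d(H) = 0
K(j, N) = 66 (K(j, N) = (j*0)*N + 66 = 0*N + 66 = 0 + 66 = 66)
√(K(56, 38) + (-16*31 - (-2)*(-3))) = √(66 + (-16*31 - (-2)*(-3))) = √(66 + (-496 - 2*3)) = √(66 + (-496 - 6)) = √(66 - 502) = √(-436) = 2*I*√109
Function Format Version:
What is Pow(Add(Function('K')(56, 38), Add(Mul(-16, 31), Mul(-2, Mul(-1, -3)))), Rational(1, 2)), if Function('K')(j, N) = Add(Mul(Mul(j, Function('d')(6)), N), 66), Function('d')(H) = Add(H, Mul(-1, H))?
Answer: Mul(2, I, Pow(109, Rational(1, 2))) ≈ Mul(20.881, I)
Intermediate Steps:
Function('d')(H) = 0
Function('K')(j, N) = 66 (Function('K')(j, N) = Add(Mul(Mul(j, 0), N), 66) = Add(Mul(0, N), 66) = Add(0, 66) = 66)
Pow(Add(Function('K')(56, 38), Add(Mul(-16, 31), Mul(-2, Mul(-1, -3)))), Rational(1, 2)) = Pow(Add(66, Add(Mul(-16, 31), Mul(-2, Mul(-1, -3)))), Rational(1, 2)) = Pow(Add(66, Add(-496, Mul(-2, 3))), Rational(1, 2)) = Pow(Add(66, Add(-496, -6)), Rational(1, 2)) = Pow(Add(66, -502), Rational(1, 2)) = Pow(-436, Rational(1, 2)) = Mul(2, I, Pow(109, Rational(1, 2)))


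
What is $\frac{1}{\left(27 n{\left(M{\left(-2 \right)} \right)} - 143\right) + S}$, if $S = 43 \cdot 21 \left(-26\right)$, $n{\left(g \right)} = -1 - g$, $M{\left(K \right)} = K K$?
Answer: $- \frac{1}{23756} \approx -4.2095 \cdot 10^{-5}$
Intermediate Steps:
$M{\left(K \right)} = K^{2}$
$S = -23478$ ($S = 903 \left(-26\right) = -23478$)
$\frac{1}{\left(27 n{\left(M{\left(-2 \right)} \right)} - 143\right) + S} = \frac{1}{\left(27 \left(-1 - \left(-2\right)^{2}\right) - 143\right) - 23478} = \frac{1}{\left(27 \left(-1 - 4\right) - 143\right) - 23478} = \frac{1}{\left(27 \left(-5\right) - 143\right) - 23478} = \frac{1}{\left(-135 - 143\right) - 23478} = \frac{1}{-278 - 23478} = \frac{1}{-23756} = - \frac{1}{23756}$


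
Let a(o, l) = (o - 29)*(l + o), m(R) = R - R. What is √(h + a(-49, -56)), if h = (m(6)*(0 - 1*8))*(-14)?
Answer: 3*√910 ≈ 90.499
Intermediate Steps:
m(R) = 0
a(o, l) = (-29 + o)*(l + o)
h = 0 (h = (0*(0 - 1*8))*(-14) = (0*(0 - 8))*(-14) = (0*(-8))*(-14) = 0*(-14) = 0)
√(h + a(-49, -56)) = √(0 + ((-49)² - 29*(-56) - 29*(-49) - 56*(-49))) = √(0 + (2401 + 1624 + 1421 + 2744)) = √(0 + 8190) = √8190 = 3*√910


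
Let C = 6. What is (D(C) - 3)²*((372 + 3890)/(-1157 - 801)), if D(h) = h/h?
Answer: -8524/979 ≈ -8.7068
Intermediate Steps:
D(h) = 1
(D(C) - 3)²*((372 + 3890)/(-1157 - 801)) = (1 - 3)²*((372 + 3890)/(-1157 - 801)) = (-2)²*(4262/(-1958)) = 4*(4262*(-1/1958)) = 4*(-2131/979) = -8524/979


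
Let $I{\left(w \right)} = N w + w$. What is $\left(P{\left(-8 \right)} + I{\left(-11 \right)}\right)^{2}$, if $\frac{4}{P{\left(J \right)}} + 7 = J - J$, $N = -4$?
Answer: $\frac{51529}{49} \approx 1051.6$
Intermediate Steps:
$P{\left(J \right)} = - \frac{4}{7}$ ($P{\left(J \right)} = \frac{4}{-7 + \left(J - J\right)} = \frac{4}{-7 + 0} = \frac{4}{-7} = 4 \left(- \frac{1}{7}\right) = - \frac{4}{7}$)
$I{\left(w \right)} = - 3 w$ ($I{\left(w \right)} = - 4 w + w = - 3 w$)
$\left(P{\left(-8 \right)} + I{\left(-11 \right)}\right)^{2} = \left(- \frac{4}{7} - -33\right)^{2} = \left(- \frac{4}{7} + 33\right)^{2} = \left(\frac{227}{7}\right)^{2} = \frac{51529}{49}$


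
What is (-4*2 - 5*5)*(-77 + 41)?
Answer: 1188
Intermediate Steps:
(-4*2 - 5*5)*(-77 + 41) = (-8 - 25)*(-36) = -33*(-36) = 1188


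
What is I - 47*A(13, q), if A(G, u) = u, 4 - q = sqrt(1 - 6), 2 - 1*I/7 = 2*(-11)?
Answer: -20 + 47*I*sqrt(5) ≈ -20.0 + 105.1*I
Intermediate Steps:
I = 168 (I = 14 - 14*(-11) = 14 - 7*(-22) = 14 + 154 = 168)
q = 4 - I*sqrt(5) (q = 4 - sqrt(1 - 6) = 4 - sqrt(-5) = 4 - I*sqrt(5) ≈ 4.0 - 2.2361*I)
I - 47*A(13, q) = 168 - 47*(4 - I*sqrt(5)) = 168 + (-188 + 47*I*sqrt(5)) = -20 + 47*I*sqrt(5)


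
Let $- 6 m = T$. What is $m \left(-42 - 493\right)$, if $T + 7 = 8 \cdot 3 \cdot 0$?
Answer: $- \frac{3745}{6} \approx -624.17$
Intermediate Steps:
$T = -7$ ($T = -7 + 8 \cdot 3 \cdot 0 = -7 + 24 \cdot 0 = -7 + 0 = -7$)
$m = \frac{7}{6}$ ($m = \left(- \frac{1}{6}\right) \left(-7\right) = \frac{7}{6} \approx 1.1667$)
$m \left(-42 - 493\right) = \frac{7 \left(-42 - 493\right)}{6} = \frac{7}{6} \left(-535\right) = - \frac{3745}{6}$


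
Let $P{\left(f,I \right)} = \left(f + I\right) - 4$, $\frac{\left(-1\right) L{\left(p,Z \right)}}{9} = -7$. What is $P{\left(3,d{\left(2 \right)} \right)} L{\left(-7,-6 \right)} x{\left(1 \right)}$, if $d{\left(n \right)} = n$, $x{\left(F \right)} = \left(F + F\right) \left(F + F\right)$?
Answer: $252$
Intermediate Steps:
$L{\left(p,Z \right)} = 63$ ($L{\left(p,Z \right)} = \left(-9\right) \left(-7\right) = 63$)
$x{\left(F \right)} = 4 F^{2}$ ($x{\left(F \right)} = 2 F 2 F = 4 F^{2}$)
$P{\left(f,I \right)} = -4 + I + f$ ($P{\left(f,I \right)} = \left(I + f\right) - 4 = -4 + I + f$)
$P{\left(3,d{\left(2 \right)} \right)} L{\left(-7,-6 \right)} x{\left(1 \right)} = \left(-4 + 2 + 3\right) 63 \cdot 4 \cdot 1^{2} = 1 \cdot 63 \cdot 4 \cdot 1 = 1 \cdot 63 \cdot 4 = 1 \cdot 252 = 252$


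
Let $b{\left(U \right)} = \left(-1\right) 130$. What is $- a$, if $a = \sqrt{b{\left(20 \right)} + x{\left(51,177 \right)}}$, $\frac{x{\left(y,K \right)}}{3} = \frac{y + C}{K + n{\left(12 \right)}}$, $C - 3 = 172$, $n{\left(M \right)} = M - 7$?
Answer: $- \frac{i \sqrt{1045681}}{91} \approx - 11.237 i$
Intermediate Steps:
$b{\left(U \right)} = -130$
$n{\left(M \right)} = -7 + M$
$C = 175$ ($C = 3 + 172 = 175$)
$x{\left(y,K \right)} = \frac{3 \left(175 + y\right)}{5 + K}$ ($x{\left(y,K \right)} = 3 \frac{y + 175}{K + \left(-7 + 12\right)} = 3 \frac{175 + y}{K + 5} = 3 \frac{175 + y}{5 + K} = \frac{3 \left(175 + y\right)}{5 + K}$)
$a = \frac{i \sqrt{1045681}}{91}$ ($a = \sqrt{-130 + \frac{3 \left(175 + 51\right)}{5 + 177}} = \sqrt{-130 + 3 \cdot \frac{1}{182} \cdot 226} = \sqrt{-130 + \frac{339}{91}} = \sqrt{- \frac{11491}{91}} = \frac{i \sqrt{1045681}}{91} \approx 11.237 i$)
$- a = - \frac{i \sqrt{1045681}}{91}$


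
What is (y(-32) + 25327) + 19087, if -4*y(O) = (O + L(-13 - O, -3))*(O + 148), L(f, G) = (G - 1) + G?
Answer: 45545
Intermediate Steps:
L(f, G) = -1 + 2*G (L(f, G) = (-1 + G) + G = -1 + 2*G)
y(O) = -(-7 + O)*(148 + O)/4 (y(O) = -(O + (-1 + 2*(-3)))*(O + 148)/4 = -(O + (-1 - 6))*(148 + O)/4 = -(O - 7)*(148 + O)/4 = -(-7 + O)*(148 + O)/4)
(y(-32) + 25327) + 19087 = ((259 - 141/4*(-32) - ¼*(-32)²) + 25327) + 19087 = ((259 + 1128 - ¼*1024) + 25327) + 19087 = ((259 + 1128 - 256) + 25327) + 19087 = (1131 + 25327) + 19087 = 26458 + 19087 = 45545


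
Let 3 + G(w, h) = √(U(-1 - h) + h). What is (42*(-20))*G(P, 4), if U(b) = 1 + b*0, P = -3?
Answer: 2520 - 840*√5 ≈ 641.70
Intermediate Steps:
U(b) = 1 (U(b) = 1 + 0 = 1)
G(w, h) = -3 + √(1 + h)
(42*(-20))*G(P, 4) = (42*(-20))*(-3 + √(1 + 4)) = -840*(-3 + √5) = 2520 - 840*√5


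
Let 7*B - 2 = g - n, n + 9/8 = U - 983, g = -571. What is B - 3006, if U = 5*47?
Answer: -166895/56 ≈ -2980.3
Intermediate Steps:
U = 235
n = -5993/8 (n = -9/8 + (235 - 983) = -9/8 - 748 = -5993/8 ≈ -749.13)
B = 1441/56 (B = 2/7 + (-571 - 1*(-5993/8))/7 = 2/7 + (-571 + 5993/8)/7 = 2/7 + (1/7)*(1425/8) = 2/7 + 1425/56 = 1441/56 ≈ 25.732)
B - 3006 = 1441/56 - 3006 = -166895/56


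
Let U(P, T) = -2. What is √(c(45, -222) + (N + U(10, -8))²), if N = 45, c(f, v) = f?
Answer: √1894 ≈ 43.520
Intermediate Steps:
√(c(45, -222) + (N + U(10, -8))²) = √(45 + (45 - 2)²) = √(45 + 43²) = √(45 + 1849) = √1894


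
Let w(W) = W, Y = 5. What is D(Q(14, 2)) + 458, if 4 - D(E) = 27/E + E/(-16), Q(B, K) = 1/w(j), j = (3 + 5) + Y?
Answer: 23089/208 ≈ 111.00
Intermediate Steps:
j = 13 (j = (3 + 5) + 5 = 8 + 5 = 13)
Q(B, K) = 1/13
D(E) = 4 - 27/E + E/16 (D(E) = 4 - (27/E + E/(-16)) = 4 - (27/E + E*(-1/16)) = 4 - (27/E - E/16) = 4 + (-27/E + E/16) = 4 - 27/E + E/16)
D(Q(14, 2)) + 458 = (4 - 27/1/13 + (1/16)*(1/13)) + 458 = (4 - 27*13 + 1/208) + 458 = (4 - 351 + 1/208) + 458 = -72175/208 + 458 = 23089/208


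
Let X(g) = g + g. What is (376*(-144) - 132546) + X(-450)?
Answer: -187590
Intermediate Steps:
X(g) = 2*g
(376*(-144) - 132546) + X(-450) = (376*(-144) - 132546) + 2*(-450) = (-54144 - 132546) - 900 = -186690 - 900 = -187590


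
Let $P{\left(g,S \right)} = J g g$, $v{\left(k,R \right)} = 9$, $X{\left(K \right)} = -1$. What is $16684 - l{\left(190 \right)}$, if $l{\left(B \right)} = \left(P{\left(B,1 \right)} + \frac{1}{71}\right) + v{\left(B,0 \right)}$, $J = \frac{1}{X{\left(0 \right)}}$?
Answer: $\frac{3747024}{71} \approx 52775.0$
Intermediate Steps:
$J = -1$ ($J = \frac{1}{-1} = -1$)
$P{\left(g,S \right)} = - g^{2}$ ($P{\left(g,S \right)} = - g g = - g^{2}$)
$l{\left(B \right)} = \frac{640}{71} - B^{2}$ ($l{\left(B \right)} = \left(- B^{2} + \frac{1}{71}\right) + 9 = \left(\frac{1}{71} - B^{2}\right) + 9 = \frac{640}{71} - B^{2}$)
$16684 - l{\left(190 \right)} = 16684 - \left(\frac{640}{71} - 190^{2}\right) = 16684 - \left(\frac{640}{71} - 36100\right) = 16684 - - \frac{2562460}{71} = 16684 + \frac{2562460}{71} = \frac{3747024}{71}$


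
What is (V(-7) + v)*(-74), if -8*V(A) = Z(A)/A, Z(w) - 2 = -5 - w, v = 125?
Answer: -64787/7 ≈ -9255.3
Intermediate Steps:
Z(w) = -3 - w (Z(w) = 2 + (-5 - w) = -3 - w)
V(A) = -(-3 - A)/(8*A)
(V(-7) + v)*(-74) = ((1/8)*(3 - 7)/(-7) + 125)*(-74) = ((1/8)*(-1/7)*(-4) + 125)*(-74) = (1/14 + 125)*(-74) = (1751/14)*(-74) = -64787/7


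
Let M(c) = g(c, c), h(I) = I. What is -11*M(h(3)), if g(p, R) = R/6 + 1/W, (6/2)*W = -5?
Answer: 11/10 ≈ 1.1000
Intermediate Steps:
W = -5/3 (W = (⅓)*(-5) = -5/3 ≈ -1.6667)
g(p, R) = -⅗ + R/6 (g(p, R) = R/6 + 1/(-5/3) = R*(⅙) + 1*(-⅗) = R/6 - ⅗ = -⅗ + R/6)
M(c) = -⅗ + c/6
-11*M(h(3)) = -11*(-⅗ + (⅙)*3) = -11*(-⅗ + ½) = -11*(-⅒) = 11/10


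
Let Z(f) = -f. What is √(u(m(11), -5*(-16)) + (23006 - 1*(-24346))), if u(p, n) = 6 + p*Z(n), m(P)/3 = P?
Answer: √44718 ≈ 211.47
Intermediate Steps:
m(P) = 3*P
u(p, n) = 6 - n*p (u(p, n) = 6 + p*(-n) = 6 - n*p)
√(u(m(11), -5*(-16)) + (23006 - 1*(-24346))) = √((6 - (-5*(-16))*3*11) + (23006 - 1*(-24346))) = √((6 - 1*80*33) + (23006 + 24346)) = √((6 - 2640) + 47352) = √(-2634 + 47352) = √44718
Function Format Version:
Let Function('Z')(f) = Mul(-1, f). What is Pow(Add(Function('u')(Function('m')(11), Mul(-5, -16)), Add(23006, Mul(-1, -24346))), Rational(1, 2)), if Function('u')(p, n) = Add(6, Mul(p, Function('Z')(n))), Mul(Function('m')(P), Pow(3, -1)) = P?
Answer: Pow(44718, Rational(1, 2)) ≈ 211.47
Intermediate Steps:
Function('m')(P) = Mul(3, P)
Function('u')(p, n) = Add(6, Mul(-1, n, p)) (Function('u')(p, n) = Add(6, Mul(p, Mul(-1, n))) = Add(6, Mul(-1, n, p)))
Pow(Add(Function('u')(Function('m')(11), Mul(-5, -16)), Add(23006, Mul(-1, -24346))), Rational(1, 2)) = Pow(Add(Add(6, Mul(-1, Mul(-5, -16), Mul(3, 11))), Add(23006, Mul(-1, -24346))), Rational(1, 2)) = Pow(Add(Add(6, Mul(-1, 80, 33)), Add(23006, 24346)), Rational(1, 2)) = Pow(Add(Add(6, -2640), 47352), Rational(1, 2)) = Pow(Add(-2634, 47352), Rational(1, 2)) = Pow(44718, Rational(1, 2))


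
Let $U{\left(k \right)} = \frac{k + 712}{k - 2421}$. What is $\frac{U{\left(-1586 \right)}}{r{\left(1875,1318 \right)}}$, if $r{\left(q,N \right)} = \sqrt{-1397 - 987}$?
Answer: $- \frac{437 i \sqrt{149}}{1194086} \approx - 0.0044672 i$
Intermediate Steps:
$r{\left(q,N \right)} = 4 i \sqrt{149}$ ($r{\left(q,N \right)} = \sqrt{-2384} = 4 i \sqrt{149}$)
$U{\left(k \right)} = \frac{712 + k}{-2421 + k}$
$\frac{U{\left(-1586 \right)}}{r{\left(1875,1318 \right)}} = \frac{\frac{1}{-2421 - 1586} \left(712 - 1586\right)}{4 i \sqrt{149}} = \frac{1}{-4007} \left(-874\right) \left(- \frac{i \sqrt{149}}{596}\right) = \left(- \frac{1}{4007}\right) \left(-874\right) \left(- \frac{i \sqrt{149}}{596}\right) = \frac{874 \left(- \frac{i \sqrt{149}}{596}\right)}{4007} = - \frac{437 i \sqrt{149}}{1194086}$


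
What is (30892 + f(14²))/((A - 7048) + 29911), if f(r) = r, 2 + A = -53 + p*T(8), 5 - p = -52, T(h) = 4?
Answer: 7772/5759 ≈ 1.3495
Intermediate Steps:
p = 57 (p = 5 - 1*(-52) = 5 + 52 = 57)
A = 173 (A = -2 + (-53 + 57*4) = -2 + (-53 + 228) = -2 + 175 = 173)
(30892 + f(14²))/((A - 7048) + 29911) = (30892 + 14²)/((173 - 7048) + 29911) = (30892 + 196)/(-6875 + 29911) = 31088/23036 = 31088*(1/23036) = 7772/5759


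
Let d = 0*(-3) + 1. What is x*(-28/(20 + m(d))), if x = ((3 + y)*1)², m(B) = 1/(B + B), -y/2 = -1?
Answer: -1400/41 ≈ -34.146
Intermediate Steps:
y = 2 (y = -2*(-1) = 2)
d = 1 (d = 0 + 1 = 1)
m(B) = 1/(2*B)
x = 25 (x = ((3 + 2)*1)² = (5*1)² = 5² = 25)
x*(-28/(20 + m(d))) = 25*(-28/(20 + (½)/1)) = 25*(-28/(20 + (½)*1)) = 25*(-28/(20 + ½)) = 25*(-28/41/2) = 25*(-28*2/41) = 25*(-56/41) = -1400/41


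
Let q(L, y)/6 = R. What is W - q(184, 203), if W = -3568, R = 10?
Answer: -3628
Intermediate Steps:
q(L, y) = 60 (q(L, y) = 6*10 = 60)
W - q(184, 203) = -3568 - 1*60 = -3568 - 60 = -3628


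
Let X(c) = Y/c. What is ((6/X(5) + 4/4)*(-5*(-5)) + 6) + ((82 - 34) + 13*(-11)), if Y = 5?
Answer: 86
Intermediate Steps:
X(c) = 5/c
((6/X(5) + 4/4)*(-5*(-5)) + 6) + ((82 - 34) + 13*(-11)) = ((6/((5/5)) + 4/4)*(-5*(-5)) + 6) + ((82 - 34) + 13*(-11)) = ((6/((5*(⅕))) + 4*(¼))*25 + 6) + (48 - 143) = ((6/1 + 1)*25 + 6) - 95 = ((6*1 + 1)*25 + 6) - 95 = ((6 + 1)*25 + 6) - 95 = (7*25 + 6) - 95 = (175 + 6) - 95 = 181 - 95 = 86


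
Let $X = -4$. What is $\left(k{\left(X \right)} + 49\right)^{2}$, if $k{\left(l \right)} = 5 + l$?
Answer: $2500$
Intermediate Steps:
$\left(k{\left(X \right)} + 49\right)^{2} = \left(\left(5 - 4\right) + 49\right)^{2} = \left(1 + 49\right)^{2} = 50^{2} = 2500$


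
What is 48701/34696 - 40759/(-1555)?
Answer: 1489904319/53952280 ≈ 27.615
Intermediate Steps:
48701/34696 - 40759/(-1555) = 48701*(1/34696) - 40759*(-1/1555) = 48701/34696 + 40759/1555 = 1489904319/53952280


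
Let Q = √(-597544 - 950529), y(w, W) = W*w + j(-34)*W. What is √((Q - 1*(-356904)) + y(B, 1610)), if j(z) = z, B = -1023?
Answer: √(-1344866 + I*√1548073) ≈ 0.536 + 1159.7*I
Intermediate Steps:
y(w, W) = -34*W + W*w (y(w, W) = W*w - 34*W = -34*W + W*w)
Q = I*√1548073 (Q = √(-1548073) = I*√1548073 ≈ 1244.2*I)
√((Q - 1*(-356904)) + y(B, 1610)) = √((I*√1548073 - 1*(-356904)) + 1610*(-34 - 1023)) = √((I*√1548073 + 356904) + 1610*(-1057)) = √((356904 + I*√1548073) - 1701770) = √(-1344866 + I*√1548073)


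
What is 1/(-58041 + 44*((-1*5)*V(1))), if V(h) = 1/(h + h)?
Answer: -1/58151 ≈ -1.7197e-5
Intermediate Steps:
V(h) = 1/(2*h)
1/(-58041 + 44*((-1*5)*V(1))) = 1/(-58041 + 44*((-1*5)*((1/2)/1))) = 1/(-58041 + 44*(-5/2)) = 1/(-58041 - 110) = 1/(-58151) = -1/58151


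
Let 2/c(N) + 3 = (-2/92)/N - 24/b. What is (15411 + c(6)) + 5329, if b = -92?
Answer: 15699628/757 ≈ 20739.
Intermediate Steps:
c(N) = 2/(-63/23 - 1/(46*N)) (c(N) = 2/(-3 + ((-2/92)/N - 24/(-92))) = 2/(-3 + ((-2*1/92)/N - 24*(-1/92))) = 2/(-3 + (-1/(46*N) + 6/23)) = 2/(-3 + (6/23 - 1/(46*N))) = 2/(-63/23 - 1/(46*N)))
(15411 + c(6)) + 5329 = (15411 + 92*6/(-1 - 126*6)) + 5329 = (15411 + 92*6/(-1 - 756)) + 5329 = (15411 + 92*6/(-757)) + 5329 = (15411 + 92*6*(-1/757)) + 5329 = (15411 - 552/757) + 5329 = 11665575/757 + 5329 = 15699628/757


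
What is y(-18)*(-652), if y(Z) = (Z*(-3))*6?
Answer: -211248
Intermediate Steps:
y(Z) = -18*Z (y(Z) = -3*Z*6 = -18*Z)
y(-18)*(-652) = -18*(-18)*(-652) = 324*(-652) = -211248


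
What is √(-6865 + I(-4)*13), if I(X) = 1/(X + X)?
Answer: I*√109866/4 ≈ 82.865*I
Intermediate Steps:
I(X) = 1/(2*X)
√(-6865 + I(-4)*13) = √(-6865 + ((½)/(-4))*13) = √(-6865 + ((½)*(-¼))*13) = √(-6865 - ⅛*13) = √(-6865 - 13/8) = √(-54933/8) = I*√109866/4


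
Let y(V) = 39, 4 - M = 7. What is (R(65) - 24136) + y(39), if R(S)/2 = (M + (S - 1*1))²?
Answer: -16655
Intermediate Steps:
M = -3 (M = 4 - 1*7 = 4 - 7 = -3)
R(S) = 2*(-4 + S)² (R(S) = 2*(-3 + (S - 1*1))² = 2*(-3 + (S - 1))² = 2*(-3 + (-1 + S))² = 2*(-4 + S)²)
(R(65) - 24136) + y(39) = (2*(-4 + 65)² - 24136) + 39 = (2*61² - 24136) + 39 = (2*3721 - 24136) + 39 = (7442 - 24136) + 39 = -16694 + 39 = -16655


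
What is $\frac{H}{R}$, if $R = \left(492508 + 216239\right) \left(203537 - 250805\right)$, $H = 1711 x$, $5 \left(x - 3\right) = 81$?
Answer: $- \frac{13688}{13958772165} \approx -9.806 \cdot 10^{-7}$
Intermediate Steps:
$x = \frac{96}{5}$ ($x = 3 + \frac{1}{5} \cdot 81 = 3 + \frac{81}{5} = \frac{96}{5} \approx 19.2$)
$H = \frac{164256}{5}$ ($H = 1711 \cdot \frac{96}{5} = \frac{164256}{5} \approx 32851.0$)
$R = -33501053196$ ($R = 708747 \left(-47268\right) = -33501053196$)
$\frac{H}{R} = \frac{164256}{5 \left(-33501053196\right)} = \frac{164256}{5} \left(- \frac{1}{33501053196}\right) = - \frac{13688}{13958772165}$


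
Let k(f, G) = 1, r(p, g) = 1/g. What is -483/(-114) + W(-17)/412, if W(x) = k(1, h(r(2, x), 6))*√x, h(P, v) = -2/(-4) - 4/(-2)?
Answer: 161/38 + I*√17/412 ≈ 4.2368 + 0.010008*I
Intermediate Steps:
r(p, g) = 1/g
h(P, v) = 5/2 (h(P, v) = -2*(-¼) - 4*(-½) = ½ + 2 = 5/2)
W(x) = √x (W(x) = 1*√x = √x)
-483/(-114) + W(-17)/412 = -483/(-114) + √(-17)/412 = -483*(-1/114) + (I*√17)*(1/412) = 161/38 + I*√17/412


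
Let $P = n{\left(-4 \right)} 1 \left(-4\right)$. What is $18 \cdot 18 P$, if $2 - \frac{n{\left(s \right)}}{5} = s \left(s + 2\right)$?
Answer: $38880$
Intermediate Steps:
$n{\left(s \right)} = 10 - 5 s \left(2 + s\right)$ ($n{\left(s \right)} = 10 - 5 s \left(s + 2\right) = 10 - 5 s \left(2 + s\right)$)
$P = 120$ ($P = \left(10 - -40 - 5 \left(-4\right)^{2}\right) 1 \left(-4\right) = \left(10 + 40 - 80\right) 1 \left(-4\right) = \left(-30\right) 1 \left(-4\right) = \left(-30\right) \left(-4\right) = 120$)
$18 \cdot 18 P = 18 \cdot 18 \cdot 120 = 324 \cdot 120 = 38880$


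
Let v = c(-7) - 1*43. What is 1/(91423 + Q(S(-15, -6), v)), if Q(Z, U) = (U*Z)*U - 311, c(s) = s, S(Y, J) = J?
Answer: 1/76112 ≈ 1.3139e-5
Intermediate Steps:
v = -50 (v = -7 - 1*43 = -7 - 43 = -50)
Q(Z, U) = -311 + Z*U² (Q(Z, U) = Z*U² - 311 = -311 + Z*U²)
1/(91423 + Q(S(-15, -6), v)) = 1/(91423 + (-311 - 6*(-50)²)) = 1/(91423 + (-311 - 6*2500)) = 1/(91423 + (-311 - 15000)) = 1/(91423 - 15311) = 1/76112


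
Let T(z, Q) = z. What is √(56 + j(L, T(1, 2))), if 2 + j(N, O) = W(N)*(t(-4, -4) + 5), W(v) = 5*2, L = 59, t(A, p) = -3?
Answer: √74 ≈ 8.6023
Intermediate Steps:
W(v) = 10
j(N, O) = 18 (j(N, O) = -2 + 10*(-3 + 5) = -2 + 10*2 = -2 + 20 = 18)
√(56 + j(L, T(1, 2))) = √(56 + 18) = √74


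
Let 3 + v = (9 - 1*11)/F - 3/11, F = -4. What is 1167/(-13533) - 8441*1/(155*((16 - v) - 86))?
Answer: 748525417/1034124195 ≈ 0.72383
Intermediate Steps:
v = -61/22 (v = -3 + ((9 - 1*11)/(-4) - 3/11) = -3 + ((9 - 11)*(-¼) - 3*1/11) = -3 + (-2*(-¼) - 3/11) = -3 + (½ - 3/11) = -3 + 5/22 = -61/22 ≈ -2.7727)
1167/(-13533) - 8441*1/(155*((16 - v) - 86)) = 1167/(-13533) - 8441*1/(155*((16 - 1*(-61/22)) - 86)) = 1167*(-1/13533) - 8441*1/(155*((16 + 61/22) - 86)) = -389/4511 - 8441*1/(155*(413/22 - 86)) = -389/4511 - 8441/((-1479/22*155)) = -389/4511 - 8441/(-229245/22) = -389/4511 - 8441*(-22/229245) = -389/4511 + 185702/229245 = 748525417/1034124195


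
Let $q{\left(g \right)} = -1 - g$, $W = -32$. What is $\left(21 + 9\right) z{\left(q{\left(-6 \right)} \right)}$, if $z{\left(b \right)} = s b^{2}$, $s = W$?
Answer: $-24000$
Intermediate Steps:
$s = -32$
$z{\left(b \right)} = - 32 b^{2}$
$\left(21 + 9\right) z{\left(q{\left(-6 \right)} \right)} = \left(21 + 9\right) \left(- 32 \left(-1 - -6\right)^{2}\right) = 30 \left(- 32 \left(-1 + 6\right)^{2}\right) = 30 \left(- 32 \cdot 5^{2}\right) = 30 \left(\left(-32\right) 25\right) = 30 \left(-800\right) = -24000$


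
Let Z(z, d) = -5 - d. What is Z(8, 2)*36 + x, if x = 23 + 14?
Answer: -215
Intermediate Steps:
x = 37
Z(8, 2)*36 + x = (-5 - 1*2)*36 + 37 = (-5 - 2)*36 + 37 = -7*36 + 37 = -252 + 37 = -215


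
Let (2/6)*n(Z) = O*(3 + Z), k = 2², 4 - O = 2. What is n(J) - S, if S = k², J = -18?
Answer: -106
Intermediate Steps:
O = 2 (O = 4 - 1*2 = 4 - 2 = 2)
k = 4
n(Z) = 18 + 6*Z (n(Z) = 3*(2*(3 + Z)) = 3*(6 + 2*Z) = 18 + 6*Z)
S = 16 (S = 4² = 16)
n(J) - S = (18 + 6*(-18)) - 1*16 = (18 - 108) - 16 = -90 - 16 = -106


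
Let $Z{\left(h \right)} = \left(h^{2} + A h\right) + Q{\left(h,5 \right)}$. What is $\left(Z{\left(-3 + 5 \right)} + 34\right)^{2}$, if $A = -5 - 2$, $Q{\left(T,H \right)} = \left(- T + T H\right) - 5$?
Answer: $729$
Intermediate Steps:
$Q{\left(T,H \right)} = -5 - T + H T$ ($Q{\left(T,H \right)} = \left(- T + H T\right) - 5 = -5 - T + H T$)
$A = -7$
$Z{\left(h \right)} = -5 + h^{2} - 3 h$ ($Z{\left(h \right)} = \left(h^{2} - 7 h\right) - \left(5 - 4 h\right) = \left(h^{2} - 7 h\right) + \left(-5 + 4 h\right) = -5 + h^{2} - 3 h$)
$\left(Z{\left(-3 + 5 \right)} + 34\right)^{2} = \left(\left(-5 + \left(-3 + 5\right)^{2} - 3 \left(-3 + 5\right)\right) + 34\right)^{2} = \left(\left(-5 + 2^{2} - 6\right) + 34\right)^{2} = \left(\left(-5 + 4 - 6\right) + 34\right)^{2} = \left(-7 + 34\right)^{2} = 27^{2} = 729$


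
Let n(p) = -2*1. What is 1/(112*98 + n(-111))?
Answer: 1/10974 ≈ 9.1124e-5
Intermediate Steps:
n(p) = -2
1/(112*98 + n(-111)) = 1/(112*98 - 2) = 1/(10976 - 2) = 1/10974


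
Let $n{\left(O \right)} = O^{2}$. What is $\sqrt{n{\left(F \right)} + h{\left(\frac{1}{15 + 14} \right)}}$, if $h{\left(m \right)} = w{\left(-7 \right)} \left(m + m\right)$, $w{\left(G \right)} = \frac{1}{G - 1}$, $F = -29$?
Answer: $\frac{\sqrt{2829095}}{58} \approx 29.0$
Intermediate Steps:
$w{\left(G \right)} = \frac{1}{-1 + G}$
$h{\left(m \right)} = - \frac{m}{4}$ ($h{\left(m \right)} = \frac{m + m}{-1 - 7} = \frac{2 m}{-8} = - \frac{2 m}{8} = - \frac{m}{4}$)
$\sqrt{n{\left(F \right)} + h{\left(\frac{1}{15 + 14} \right)}} = \sqrt{\left(-29\right)^{2} - \frac{1}{4 \left(15 + 14\right)}} = \sqrt{841 - \frac{1}{4 \cdot 29}} = \sqrt{841 - \frac{1}{116}} = \sqrt{\frac{97555}{116}} = \frac{\sqrt{2829095}}{58}$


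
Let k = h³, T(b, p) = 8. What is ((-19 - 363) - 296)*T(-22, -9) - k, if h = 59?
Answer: -210803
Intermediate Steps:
k = 205379 (k = 59³ = 205379)
((-19 - 363) - 296)*T(-22, -9) - k = ((-19 - 363) - 296)*8 - 1*205379 = (-382 - 296)*8 - 205379 = -678*8 - 205379 = -5424 - 205379 = -210803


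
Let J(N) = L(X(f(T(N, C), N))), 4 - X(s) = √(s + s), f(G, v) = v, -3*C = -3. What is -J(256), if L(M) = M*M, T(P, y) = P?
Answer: -528 + 128*√2 ≈ -346.98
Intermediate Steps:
C = 1 (C = -⅓*(-3) = 1)
X(s) = 4 - √2*√s (X(s) = 4 - √(s + s) = 4 - √(2*s) = 4 - √2*√s)
L(M) = M²
J(N) = (4 - √2*√N)²
-J(256) = -(-4 + √2*√256)² = -(-4 + √2*16)² = -(-4 + 16*√2)²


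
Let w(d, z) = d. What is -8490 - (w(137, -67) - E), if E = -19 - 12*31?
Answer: -9018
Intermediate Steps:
E = -391 (E = -19 - 372 = -391)
-8490 - (w(137, -67) - E) = -8490 - (137 - 1*(-391)) = -8490 - (137 + 391) = -8490 - 1*528 = -8490 - 528 = -9018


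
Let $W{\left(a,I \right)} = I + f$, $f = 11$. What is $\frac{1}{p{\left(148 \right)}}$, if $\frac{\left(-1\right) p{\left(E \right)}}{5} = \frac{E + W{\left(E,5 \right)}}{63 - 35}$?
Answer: $- \frac{7}{205} \approx -0.034146$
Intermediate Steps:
$W{\left(a,I \right)} = 11 + I$ ($W{\left(a,I \right)} = I + 11 = 11 + I$)
$p{\left(E \right)} = - \frac{20}{7} - \frac{5 E}{28}$ ($p{\left(E \right)} = - 5 \frac{E + \left(11 + 5\right)}{63 - 35} = - 5 \frac{E + 16}{28} = - 5 \left(16 + E\right) \frac{1}{28} = - 5 \left(\frac{4}{7} + \frac{E}{28}\right) = - \frac{20}{7} - \frac{5 E}{28}$)
$\frac{1}{p{\left(148 \right)}} = \frac{1}{- \frac{20}{7} - \frac{185}{7}} = \frac{1}{- \frac{205}{7}} = - \frac{7}{205}$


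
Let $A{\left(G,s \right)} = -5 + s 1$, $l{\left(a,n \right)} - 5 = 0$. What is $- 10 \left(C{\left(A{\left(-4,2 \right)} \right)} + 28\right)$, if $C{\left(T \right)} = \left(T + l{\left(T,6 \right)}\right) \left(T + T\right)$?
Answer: $-160$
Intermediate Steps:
$l{\left(a,n \right)} = 5$ ($l{\left(a,n \right)} = 5 + 0 = 5$)
$A{\left(G,s \right)} = -5 + s$
$C{\left(T \right)} = 2 T \left(5 + T\right)$ ($C{\left(T \right)} = \left(T + 5\right) \left(T + T\right) = \left(5 + T\right) 2 T = 2 T \left(5 + T\right)$)
$- 10 \left(C{\left(A{\left(-4,2 \right)} \right)} + 28\right) = - 10 \left(2 \left(-5 + 2\right) \left(5 + \left(-5 + 2\right)\right) + 28\right) = - 10 \left(2 \left(-3\right) \left(5 - 3\right) + 28\right) = - 10 \left(2 \left(-3\right) 2 + 28\right) = - 10 \left(-12 + 28\right) = \left(-10\right) 16 = -160$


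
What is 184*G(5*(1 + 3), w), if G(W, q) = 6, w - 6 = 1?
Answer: 1104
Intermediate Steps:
w = 7 (w = 6 + 1 = 7)
184*G(5*(1 + 3), w) = 184*6 = 1104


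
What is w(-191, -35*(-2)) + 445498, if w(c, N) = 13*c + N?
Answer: 443085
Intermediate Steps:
w(c, N) = N + 13*c
w(-191, -35*(-2)) + 445498 = (-35*(-2) + 13*(-191)) + 445498 = (70 - 2483) + 445498 = -2413 + 445498 = 443085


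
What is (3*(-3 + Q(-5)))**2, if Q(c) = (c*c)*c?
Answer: 147456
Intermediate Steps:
Q(c) = c**3 (Q(c) = c**2*c = c**3)
(3*(-3 + Q(-5)))**2 = (3*(-3 + (-5)**3))**2 = (3*(-3 - 125))**2 = (3*(-128))**2 = (-384)**2 = 147456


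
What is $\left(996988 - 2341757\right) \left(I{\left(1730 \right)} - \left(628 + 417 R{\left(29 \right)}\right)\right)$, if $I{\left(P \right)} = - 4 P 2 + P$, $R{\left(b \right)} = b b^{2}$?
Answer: $13693716833319$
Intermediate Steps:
$R{\left(b \right)} = b^{3}$
$I{\left(P \right)} = - 7 P$ ($I{\left(P \right)} = - 4 \cdot 2 P + P = - 8 P + P = - 7 P$)
$\left(996988 - 2341757\right) \left(I{\left(1730 \right)} - \left(628 + 417 R{\left(29 \right)}\right)\right) = \left(996988 - 2341757\right) \left(\left(-7\right) 1730 - \left(628 + 417 \cdot 29^{3}\right)\right) = - 1344769 \left(-12110 - 10170841\right) = \left(-1344769\right) \left(-10182951\right) = 13693716833319$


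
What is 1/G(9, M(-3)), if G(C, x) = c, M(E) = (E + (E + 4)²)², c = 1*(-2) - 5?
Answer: -⅐ ≈ -0.14286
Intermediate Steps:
c = -7 (c = -2 - 5 = -7)
M(E) = (E + (4 + E)²)²
G(C, x) = -7
1/G(9, M(-3)) = 1/(-7) = -⅐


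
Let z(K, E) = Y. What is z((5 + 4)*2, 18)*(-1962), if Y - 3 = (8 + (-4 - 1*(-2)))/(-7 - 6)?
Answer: -64746/13 ≈ -4980.5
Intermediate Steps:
Y = 33/13 (Y = 3 + (8 + (-4 - 1*(-2)))/(-7 - 6) = 3 + (8 + (-4 + 2))/(-13) = 3 + (8 - 2)*(-1/13) = 3 + 6*(-1/13) = 3 - 6/13 = 33/13 ≈ 2.5385)
z(K, E) = 33/13
z((5 + 4)*2, 18)*(-1962) = (33/13)*(-1962) = -64746/13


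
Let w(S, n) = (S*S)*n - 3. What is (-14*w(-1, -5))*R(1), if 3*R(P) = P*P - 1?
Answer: 0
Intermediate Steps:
R(P) = -⅓ + P²/3 (R(P) = (P*P - 1)/3 = (P² - 1)/3 = (-1 + P²)/3 = -⅓ + P²/3)
w(S, n) = -3 + n*S² (w(S, n) = S²*n - 3 = n*S² - 3 = -3 + n*S²)
(-14*w(-1, -5))*R(1) = (-14*(-3 - 5*(-1)²))*(-⅓ + (⅓)*1²) = (-14*(-3 - 5*1))*(-⅓ + (⅓)*1) = (-14*(-3 - 5))*(-⅓ + ⅓) = -14*(-8)*0 = 112*0 = 0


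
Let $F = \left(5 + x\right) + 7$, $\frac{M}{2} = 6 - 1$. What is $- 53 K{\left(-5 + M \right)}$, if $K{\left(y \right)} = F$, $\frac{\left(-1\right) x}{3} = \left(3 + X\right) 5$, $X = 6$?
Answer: $6519$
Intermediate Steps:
$M = 10$ ($M = 2 \left(6 - 1\right) = 2 \cdot 5 = 10$)
$x = -135$ ($x = - 3 \left(3 + 6\right) 5 = - 3 \cdot 9 \cdot 5 = \left(-3\right) 45 = -135$)
$F = -123$ ($F = \left(5 - 135\right) + 7 = -130 + 7 = -123$)
$K{\left(y \right)} = -123$
$- 53 K{\left(-5 + M \right)} = \left(-53\right) \left(-123\right) = 6519$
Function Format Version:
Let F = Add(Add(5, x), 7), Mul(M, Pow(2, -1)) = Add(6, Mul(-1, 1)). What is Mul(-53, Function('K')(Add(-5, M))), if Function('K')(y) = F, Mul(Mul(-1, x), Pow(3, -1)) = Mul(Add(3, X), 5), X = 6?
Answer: 6519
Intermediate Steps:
M = 10 (M = Mul(2, Add(6, Mul(-1, 1))) = Mul(2, Add(6, -1)) = Mul(2, 5) = 10)
x = -135 (x = Mul(-3, Mul(Add(3, 6), 5)) = Mul(-3, Mul(9, 5)) = Mul(-3, 45) = -135)
F = -123 (F = Add(Add(5, -135), 7) = Add(-130, 7) = -123)
Function('K')(y) = -123
Mul(-53, Function('K')(Add(-5, M))) = Mul(-53, -123) = 6519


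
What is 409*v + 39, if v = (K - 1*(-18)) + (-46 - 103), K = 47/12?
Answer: -623257/12 ≈ -51938.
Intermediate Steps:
K = 47/12 (K = 47*(1/12) = 47/12 ≈ 3.9167)
v = -1525/12 (v = (47/12 - 1*(-18)) + (-46 - 103) = (47/12 + 18) - 149 = 263/12 - 149 = -1525/12 ≈ -127.08)
409*v + 39 = 409*(-1525/12) + 39 = -623725/12 + 39 = -623257/12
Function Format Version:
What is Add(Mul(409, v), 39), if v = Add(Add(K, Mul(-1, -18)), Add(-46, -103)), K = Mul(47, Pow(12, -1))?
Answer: Rational(-623257, 12) ≈ -51938.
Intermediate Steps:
K = Rational(47, 12) (K = Mul(47, Rational(1, 12)) = Rational(47, 12) ≈ 3.9167)
v = Rational(-1525, 12) (v = Add(Add(Rational(47, 12), Mul(-1, -18)), Add(-46, -103)) = Add(Add(Rational(47, 12), 18), -149) = Add(Rational(263, 12), -149) = Rational(-1525, 12) ≈ -127.08)
Add(Mul(409, v), 39) = Add(Mul(409, Rational(-1525, 12)), 39) = Add(Rational(-623725, 12), 39) = Rational(-623257, 12)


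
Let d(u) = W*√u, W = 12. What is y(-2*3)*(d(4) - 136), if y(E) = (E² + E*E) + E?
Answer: -7392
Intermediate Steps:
d(u) = 12*√u
y(E) = E + 2*E² (y(E) = (E² + E²) + E = 2*E² + E = E + 2*E²)
y(-2*3)*(d(4) - 136) = ((-2*3)*(1 + 2*(-2*3)))*(12*√4 - 136) = (-6*(1 + 2*(-6)))*(12*2 - 136) = (-6*(1 - 12))*(24 - 136) = -6*(-11)*(-112) = 66*(-112) = -7392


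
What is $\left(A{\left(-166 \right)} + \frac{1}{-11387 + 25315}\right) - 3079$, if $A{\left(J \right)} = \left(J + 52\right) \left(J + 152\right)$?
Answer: $- \frac{20655223}{13928} \approx -1483.0$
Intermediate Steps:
$A{\left(J \right)} = \left(52 + J\right) \left(152 + J\right)$
$\left(A{\left(-166 \right)} + \frac{1}{-11387 + 25315}\right) - 3079 = \left(\left(7904 + \left(-166\right)^{2} + 204 \left(-166\right)\right) + \frac{1}{-11387 + 25315}\right) - 3079 = \left(\left(7904 + 27556 - 33864\right) + \frac{1}{13928}\right) - 3079 = \left(1596 + \frac{1}{13928}\right) - 3079 = \frac{22229089}{13928} - 3079 = - \frac{20655223}{13928}$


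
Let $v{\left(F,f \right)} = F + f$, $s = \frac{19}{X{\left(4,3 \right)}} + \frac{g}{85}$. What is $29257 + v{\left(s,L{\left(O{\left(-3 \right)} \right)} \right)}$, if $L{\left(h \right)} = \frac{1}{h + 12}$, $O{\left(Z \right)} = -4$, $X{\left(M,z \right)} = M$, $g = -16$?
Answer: $\frac{19897947}{680} \approx 29262.0$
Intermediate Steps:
$s = \frac{1551}{340}$ ($s = \frac{19}{4} - \frac{16}{85} = \frac{1551}{340} \approx 4.5618$)
$L{\left(h \right)} = \frac{1}{12 + h}$
$29257 + v{\left(s,L{\left(O{\left(-3 \right)} \right)} \right)} = 29257 + \left(\frac{1551}{340} + \frac{1}{12 - 4}\right) = 29257 + \left(\frac{1551}{340} + \frac{1}{8}\right) = 29257 + \frac{3187}{680} = \frac{19897947}{680}$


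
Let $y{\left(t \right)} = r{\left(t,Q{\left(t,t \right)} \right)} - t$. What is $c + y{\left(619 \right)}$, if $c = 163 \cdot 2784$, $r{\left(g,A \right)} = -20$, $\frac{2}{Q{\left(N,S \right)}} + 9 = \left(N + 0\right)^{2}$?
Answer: $453153$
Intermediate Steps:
$Q{\left(N,S \right)} = \frac{2}{-9 + N^{2}}$ ($Q{\left(N,S \right)} = \frac{2}{-9 + \left(N + 0\right)^{2}} = \frac{2}{-9 + N^{2}}$)
$c = 453792$
$y{\left(t \right)} = -20 - t$
$c + y{\left(619 \right)} = 453792 - 639 = 453153$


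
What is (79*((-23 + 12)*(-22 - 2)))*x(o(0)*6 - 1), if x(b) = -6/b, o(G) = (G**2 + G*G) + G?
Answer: 125136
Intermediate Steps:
o(G) = G + 2*G**2 (o(G) = (G**2 + G**2) + G = 2*G**2 + G = G + 2*G**2)
(79*((-23 + 12)*(-22 - 2)))*x(o(0)*6 - 1) = (79*((-23 + 12)*(-22 - 2)))*(-6/((0*(1 + 2*0))*6 - 1)) = (79*(-11*(-24)))*(-6/((0*(1 + 0))*6 - 1)) = (79*264)*(-6/((0*1)*6 - 1)) = 20856*(-6/(0*6 - 1)) = 20856*(-6/(0 - 1)) = 20856*(-6/(-1)) = 20856*(-6*(-1)) = 20856*6 = 125136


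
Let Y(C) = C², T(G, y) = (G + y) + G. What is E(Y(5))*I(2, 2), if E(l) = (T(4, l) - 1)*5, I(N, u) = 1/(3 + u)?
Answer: 32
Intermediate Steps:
T(G, y) = y + 2*G
E(l) = 35 + 5*l (E(l) = ((l + 2*4) - 1)*5 = ((l + 8) - 1)*5 = ((8 + l) - 1)*5 = (7 + l)*5 = 35 + 5*l)
E(Y(5))*I(2, 2) = (35 + 5*5²)/(3 + 2) = (35 + 5*25)/5 = (35 + 125)*(⅕) = 160*(⅕) = 32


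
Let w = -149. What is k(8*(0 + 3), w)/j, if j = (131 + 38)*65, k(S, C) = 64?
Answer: 64/10985 ≈ 0.0058261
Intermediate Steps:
j = 10985 (j = 169*65 = 10985)
k(8*(0 + 3), w)/j = 64/10985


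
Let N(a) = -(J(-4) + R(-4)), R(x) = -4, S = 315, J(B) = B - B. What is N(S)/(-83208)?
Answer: -1/20802 ≈ -4.8072e-5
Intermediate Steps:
J(B) = 0
N(a) = 4 (N(a) = -(0 - 4) = -1*(-4) = 4)
N(S)/(-83208) = 4/(-83208) = 4*(-1/83208) = -1/20802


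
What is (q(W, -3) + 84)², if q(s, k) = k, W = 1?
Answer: 6561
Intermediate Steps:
(q(W, -3) + 84)² = (-3 + 84)² = 81² = 6561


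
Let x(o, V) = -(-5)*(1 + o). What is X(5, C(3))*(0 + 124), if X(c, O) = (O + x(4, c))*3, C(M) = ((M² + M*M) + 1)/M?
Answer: 11656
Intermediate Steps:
C(M) = (1 + 2*M²)/M (C(M) = ((M² + M²) + 1)/M = (2*M² + 1)/M = (1 + 2*M²)/M)
x(o, V) = 5 + 5*o (x(o, V) = -(-5 - 5*o) = 5 + 5*o)
X(c, O) = 75 + 3*O (X(c, O) = (O + (5 + 5*4))*3 = (O + (5 + 20))*3 = (O + 25)*3 = (25 + O)*3 = 75 + 3*O)
X(5, C(3))*(0 + 124) = (75 + 3*(1/3 + 2*3))*(0 + 124) = (75 + 3*(⅓ + 6))*124 = (75 + 3*(19/3))*124 = (75 + 19)*124 = 94*124 = 11656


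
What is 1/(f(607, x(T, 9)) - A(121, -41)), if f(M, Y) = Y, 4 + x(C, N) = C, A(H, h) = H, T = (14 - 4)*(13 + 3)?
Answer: 1/35 ≈ 0.028571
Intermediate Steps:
T = 160 (T = 10*16 = 160)
x(C, N) = -4 + C
1/(f(607, x(T, 9)) - A(121, -41)) = 1/((-4 + 160) - 1*121) = 1/(156 - 121) = 1/35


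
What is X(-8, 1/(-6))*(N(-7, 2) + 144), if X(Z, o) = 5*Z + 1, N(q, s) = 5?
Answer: -5811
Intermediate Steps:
X(Z, o) = 1 + 5*Z
X(-8, 1/(-6))*(N(-7, 2) + 144) = (1 + 5*(-8))*(5 + 144) = (1 - 40)*149 = -39*149 = -5811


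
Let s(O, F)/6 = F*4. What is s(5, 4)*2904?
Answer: 278784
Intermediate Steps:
s(O, F) = 24*F (s(O, F) = 6*(F*4) = 6*(4*F) = 24*F)
s(5, 4)*2904 = (24*4)*2904 = 96*2904 = 278784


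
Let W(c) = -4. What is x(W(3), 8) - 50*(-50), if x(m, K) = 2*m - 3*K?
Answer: 2468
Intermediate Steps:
x(m, K) = -3*K + 2*m
x(W(3), 8) - 50*(-50) = (-3*8 + 2*(-4)) - 50*(-50) = (-24 - 8) + 2500 = -32 + 2500 = 2468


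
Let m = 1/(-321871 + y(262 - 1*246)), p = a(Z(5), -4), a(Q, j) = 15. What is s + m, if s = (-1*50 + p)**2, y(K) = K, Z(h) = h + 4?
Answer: 394272374/321855 ≈ 1225.0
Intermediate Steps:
Z(h) = 4 + h
p = 15
m = -1/321855 (m = 1/(-321871 + (262 - 1*246)) = 1/(-321871 + (262 - 246)) = 1/(-321871 + 16) = 1/(-321855) = -1/321855 ≈ -3.1070e-6)
s = 1225 (s = (-1*50 + 15)**2 = (-50 + 15)**2 = (-35)**2 = 1225)
s + m = 1225 - 1/321855 = 394272374/321855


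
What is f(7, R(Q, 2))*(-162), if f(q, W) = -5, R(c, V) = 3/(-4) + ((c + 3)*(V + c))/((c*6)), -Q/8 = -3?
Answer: 810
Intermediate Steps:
Q = 24 (Q = -8*(-3) = 24)
R(c, V) = -3/4 + (3 + c)*(V + c)/(6*c) (R(c, V) = 3*(-1/4) + ((3 + c)*(V + c))/((6*c)) = -3/4 + ((3 + c)*(V + c))*(1/(6*c)) = -3/4 + (3 + c)*(V + c)/(6*c))
f(7, R(Q, 2))*(-162) = -5*(-162) = 810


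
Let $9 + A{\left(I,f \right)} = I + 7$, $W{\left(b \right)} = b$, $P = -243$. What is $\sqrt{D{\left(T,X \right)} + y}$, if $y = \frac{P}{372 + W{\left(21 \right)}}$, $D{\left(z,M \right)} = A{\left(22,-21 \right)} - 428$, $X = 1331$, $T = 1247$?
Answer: $\frac{i \sqrt{7012299}}{131} \approx 20.214 i$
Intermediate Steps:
$A{\left(I,f \right)} = -2 + I$ ($A{\left(I,f \right)} = -9 + \left(I + 7\right) = -9 + \left(7 + I\right) = -2 + I$)
$D{\left(z,M \right)} = -408$ ($D{\left(z,M \right)} = \left(-2 + 22\right) - 428 = 20 - 428 = -408$)
$y = - \frac{81}{131}$ ($y = - \frac{243}{372 + 21} = - \frac{243}{393} = \left(-243\right) \frac{1}{393} = - \frac{81}{131} \approx -0.61832$)
$\sqrt{D{\left(T,X \right)} + y} = \sqrt{-408 - \frac{81}{131}} = \sqrt{- \frac{53529}{131}} = \frac{i \sqrt{7012299}}{131}$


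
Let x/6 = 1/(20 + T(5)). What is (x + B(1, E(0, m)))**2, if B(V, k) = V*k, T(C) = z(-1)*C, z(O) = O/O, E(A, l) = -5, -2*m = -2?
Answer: 14161/625 ≈ 22.658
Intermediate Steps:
m = 1 (m = -1/2*(-2) = 1)
z(O) = 1
T(C) = C (T(C) = 1*C = C)
x = 6/25 (x = 6/(20 + 5) = 6/25 ≈ 0.24000)
(x + B(1, E(0, m)))**2 = (6/25 + 1*(-5))**2 = (6/25 - 5)**2 = (-119/25)**2 = 14161/625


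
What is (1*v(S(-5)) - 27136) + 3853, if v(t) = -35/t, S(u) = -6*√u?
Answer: -23283 - 7*I*√5/6 ≈ -23283.0 - 2.6087*I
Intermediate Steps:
(1*v(S(-5)) - 27136) + 3853 = (1*(-35*I*√5/30) - 27136) + 3853 = (1*(-7*I*√5/6) - 27136) + 3853 = (-7*I*√5/6 - 27136) + 3853 = (-27136 - 7*I*√5/6) + 3853 = -23283 - 7*I*√5/6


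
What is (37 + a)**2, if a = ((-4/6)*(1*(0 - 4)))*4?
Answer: 20449/9 ≈ 2272.1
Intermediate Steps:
a = 32/3 (a = ((-4*1/6)*(1*(-4)))*4 = -2/3*(-4)*4 = (8/3)*4 = 32/3 ≈ 10.667)
(37 + a)**2 = (37 + 32/3)**2 = (143/3)**2 = 20449/9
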